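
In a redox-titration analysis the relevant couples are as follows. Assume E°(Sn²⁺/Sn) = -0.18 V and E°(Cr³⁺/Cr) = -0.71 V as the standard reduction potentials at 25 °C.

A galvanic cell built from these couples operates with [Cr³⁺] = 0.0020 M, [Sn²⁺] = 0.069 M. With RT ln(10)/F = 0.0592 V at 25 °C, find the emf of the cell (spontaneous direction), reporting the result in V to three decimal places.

Sn²⁺/Sn is the cathode (higher E°), Cr³⁺/Cr the anode: E°cell = -0.18 − (-0.71) = +0.53 V, n = 6.
Overall: 3 Sn²⁺(aq) + 2 Cr(s) → 3 Sn(s) + 2 Cr³⁺(aq)
Q = [Cr³⁺]^2 / ([Sn²⁺]^3); log Q = -1.914.
E = E° − (0.0592/n) log Q = +0.53 − (0.0592/6)(-1.914) = +0.549 V.

+0.549 V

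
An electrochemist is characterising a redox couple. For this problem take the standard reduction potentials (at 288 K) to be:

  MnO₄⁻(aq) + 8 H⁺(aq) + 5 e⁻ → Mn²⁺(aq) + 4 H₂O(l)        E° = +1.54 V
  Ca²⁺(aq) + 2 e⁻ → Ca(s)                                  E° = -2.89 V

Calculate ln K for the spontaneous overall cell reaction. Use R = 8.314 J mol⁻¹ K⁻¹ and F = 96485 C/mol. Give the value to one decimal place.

1785.1

Cathode: MnO₄⁻/Mn²⁺; anode: Ca²⁺/Ca. E°cell = (+1.54) − (-2.89) = +4.43 V, with n = 10.
ΔG° = −nFE° = −RT ln K, so ln K = nFE°/(RT) = (10)(96485)(+4.43) / ((8.314)(288)) = 1785.094.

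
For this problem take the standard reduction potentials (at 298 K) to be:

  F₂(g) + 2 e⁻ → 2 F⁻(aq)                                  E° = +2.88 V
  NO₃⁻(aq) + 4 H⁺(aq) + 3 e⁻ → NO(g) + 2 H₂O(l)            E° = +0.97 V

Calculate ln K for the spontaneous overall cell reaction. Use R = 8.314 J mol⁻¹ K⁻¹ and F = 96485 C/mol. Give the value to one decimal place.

446.3

Cathode: F₂/F⁻; anode: NO₃⁻/NO. E°cell = (+2.88) − (+0.97) = +1.91 V, with n = 6.
ΔG° = −nFE° = −RT ln K, so ln K = nFE°/(RT) = (6)(96485)(+1.91) / ((8.314)(298)) = 446.291.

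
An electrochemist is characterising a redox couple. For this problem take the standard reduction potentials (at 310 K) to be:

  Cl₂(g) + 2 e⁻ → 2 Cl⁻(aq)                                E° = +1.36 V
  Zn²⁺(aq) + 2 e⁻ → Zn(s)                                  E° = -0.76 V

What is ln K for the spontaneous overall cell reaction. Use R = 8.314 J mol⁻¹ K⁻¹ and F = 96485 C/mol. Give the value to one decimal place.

Cathode: Cl₂/Cl⁻; anode: Zn²⁺/Zn. E°cell = (+1.36) − (-0.76) = +2.12 V, with n = 2.
ΔG° = −nFE° = −RT ln K, so ln K = nFE°/(RT) = (2)(96485)(+2.12) / ((8.314)(310)) = 158.728.

158.7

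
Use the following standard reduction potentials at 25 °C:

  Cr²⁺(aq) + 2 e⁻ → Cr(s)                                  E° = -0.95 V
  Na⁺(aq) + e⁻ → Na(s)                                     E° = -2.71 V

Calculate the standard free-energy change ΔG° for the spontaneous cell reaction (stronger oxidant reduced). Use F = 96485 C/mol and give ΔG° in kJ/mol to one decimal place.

-339.6 kJ/mol

Cr²⁺/Cr (E° = -0.95 V) is the cathode; Na⁺/Na (E° = -2.71 V) is the anode, so E°cell = +1.76 V.
Balancing electrons gives n = 2 (lcm of 2 and 1).
ΔG° = −nFE° = −(2)(96485)(+1.76) = -339,627 J = -339.6 kJ/mol.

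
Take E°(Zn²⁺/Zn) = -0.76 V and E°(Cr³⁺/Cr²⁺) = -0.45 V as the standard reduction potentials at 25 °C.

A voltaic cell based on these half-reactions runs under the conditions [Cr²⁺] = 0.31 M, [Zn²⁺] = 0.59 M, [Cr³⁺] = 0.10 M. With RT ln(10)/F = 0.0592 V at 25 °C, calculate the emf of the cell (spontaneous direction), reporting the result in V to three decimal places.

+0.288 V

Cr³⁺/Cr²⁺ is the cathode (higher E°), Zn²⁺/Zn the anode: E°cell = -0.45 − (-0.76) = +0.31 V, n = 2.
Overall: 2 Cr³⁺(aq) + Zn(s) → 2 Cr²⁺(aq) + Zn²⁺(aq)
Q = [Cr²⁺]^2·[Zn²⁺] / ([Cr³⁺]^2); log Q = 0.754.
E = E° − (0.0592/n) log Q = +0.31 − (0.0592/2)(0.754) = +0.288 V.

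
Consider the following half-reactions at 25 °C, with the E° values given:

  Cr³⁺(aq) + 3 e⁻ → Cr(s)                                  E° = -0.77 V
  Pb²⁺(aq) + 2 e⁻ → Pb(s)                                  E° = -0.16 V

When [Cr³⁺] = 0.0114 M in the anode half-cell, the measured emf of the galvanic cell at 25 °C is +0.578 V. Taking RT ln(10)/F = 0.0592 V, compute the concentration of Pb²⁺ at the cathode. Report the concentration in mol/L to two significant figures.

Pb²⁺/Pb is the cathode, Cr³⁺/Cr the anode: E°cell = +0.61 V, n = 6.
Overall reaction: 3 Pb²⁺(aq) + 2 Cr(s) → 3 Pb(s) + 2 Cr³⁺(aq); Q = [Cr³⁺]^2/[Pb²⁺]^3.
From E = E° − (0.0592/n) log Q: log Q = (E° − E)·n/0.0592 = (+0.61 − (+0.578))·6/0.0592 = 3.2432.
So 3·log[Pb²⁺] = 2·log(0.0114) − log Q = -3.8862 − (3.2432) = -7.1294; log[Pb²⁺] = -7.1294 / 3 = -2.3765; [Pb²⁺] = 10^(-2.3765) ≈ 0.0042 M.

0.0042 M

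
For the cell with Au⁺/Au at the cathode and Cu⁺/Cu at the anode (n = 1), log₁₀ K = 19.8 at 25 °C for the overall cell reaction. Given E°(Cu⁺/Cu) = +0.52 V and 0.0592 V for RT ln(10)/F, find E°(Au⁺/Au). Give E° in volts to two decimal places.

+1.69 V

E°cell = (0.0592/n)·log K = (0.0592/1)(19.8) = +1.172 V.
Since Au⁺/Au is the cathode and Cu⁺/Cu the anode, E°cell = E°(Au⁺/Au) − E°(Cu⁺/Cu).
So E°(Au⁺/Au) = E°cell + E°(Cu⁺/Cu) = +1.172 + (+0.52) = +1.69 V.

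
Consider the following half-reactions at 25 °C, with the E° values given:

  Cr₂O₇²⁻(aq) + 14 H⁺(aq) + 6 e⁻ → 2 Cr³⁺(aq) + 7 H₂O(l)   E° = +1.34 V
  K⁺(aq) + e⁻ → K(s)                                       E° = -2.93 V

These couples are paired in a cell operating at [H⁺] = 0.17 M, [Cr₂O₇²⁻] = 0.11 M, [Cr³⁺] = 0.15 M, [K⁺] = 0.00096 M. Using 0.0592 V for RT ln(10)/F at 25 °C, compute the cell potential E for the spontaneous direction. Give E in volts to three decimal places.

+4.349 V

Cr₂O₇²⁻/Cr³⁺ is the cathode (higher E°), K⁺/K the anode: E°cell = +1.34 − (-2.93) = +4.27 V, n = 6.
Overall: Cr₂O₇²⁻(aq) + 14 H⁺(aq) + 6 K(s) → 2 Cr³⁺(aq) + 7 H₂O(l) + 6 K⁺(aq)
Q = [Cr³⁺]^2·[K⁺]^6 / ([Cr₂O₇²⁻]·[H⁺]^14); log Q = -8.022.
E = E° − (0.0592/n) log Q = +4.27 − (0.0592/6)(-8.022) = +4.349 V.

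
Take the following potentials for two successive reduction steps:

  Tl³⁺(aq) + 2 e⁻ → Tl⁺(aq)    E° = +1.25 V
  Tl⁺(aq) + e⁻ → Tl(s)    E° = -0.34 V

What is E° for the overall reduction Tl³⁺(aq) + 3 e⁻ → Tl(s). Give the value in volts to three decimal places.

+0.720 V

Adding the free-energy changes (−nFE°) of the two steps gives −n₃FE°₃ = −n₁FE°₁ − n₂FE°₂.
E°₃ = (2×+1.25 + 1×-0.34) / 3 = (+2.160) / 3 = +0.720 V.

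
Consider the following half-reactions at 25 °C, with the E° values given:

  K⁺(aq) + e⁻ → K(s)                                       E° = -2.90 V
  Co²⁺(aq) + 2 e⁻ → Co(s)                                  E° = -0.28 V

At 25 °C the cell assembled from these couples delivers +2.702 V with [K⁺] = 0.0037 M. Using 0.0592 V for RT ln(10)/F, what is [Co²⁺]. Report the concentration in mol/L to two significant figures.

0.0081 M

Co²⁺/Co is the cathode, K⁺/K the anode: E°cell = +2.62 V, n = 2.
Overall reaction: Co²⁺(aq) + 2 K(s) → Co(s) + 2 K⁺(aq); Q = [K⁺]^2/[Co²⁺]^1.
From E = E° − (0.0592/n) log Q: log Q = (E° − E)·n/0.0592 = (+2.62 − (+2.702))·2/0.0592 = -2.7703.
So 1·log[Co²⁺] = 2·log(0.0037) − log Q = -4.8636 − (-2.7703) = -2.0933; [Co²⁺] = 10^(-2.0933) ≈ 0.0081 M.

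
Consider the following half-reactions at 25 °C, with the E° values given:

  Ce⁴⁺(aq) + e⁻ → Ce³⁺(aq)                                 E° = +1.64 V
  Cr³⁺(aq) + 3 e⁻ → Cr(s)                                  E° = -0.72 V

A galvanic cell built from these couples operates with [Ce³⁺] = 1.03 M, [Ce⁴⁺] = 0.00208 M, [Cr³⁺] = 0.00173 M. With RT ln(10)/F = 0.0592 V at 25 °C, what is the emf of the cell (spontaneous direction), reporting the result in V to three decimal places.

+2.255 V

Ce⁴⁺/Ce³⁺ is the cathode (higher E°), Cr³⁺/Cr the anode: E°cell = +1.64 − (-0.72) = +2.36 V, n = 3.
Overall: 3 Ce⁴⁺(aq) + Cr(s) → 3 Ce³⁺(aq) + Cr³⁺(aq)
Q = [Ce³⁺]^3·[Cr³⁺] / ([Ce⁴⁺]^3); log Q = 5.322.
E = E° − (0.0592/n) log Q = +2.36 − (0.0592/3)(5.322) = +2.255 V.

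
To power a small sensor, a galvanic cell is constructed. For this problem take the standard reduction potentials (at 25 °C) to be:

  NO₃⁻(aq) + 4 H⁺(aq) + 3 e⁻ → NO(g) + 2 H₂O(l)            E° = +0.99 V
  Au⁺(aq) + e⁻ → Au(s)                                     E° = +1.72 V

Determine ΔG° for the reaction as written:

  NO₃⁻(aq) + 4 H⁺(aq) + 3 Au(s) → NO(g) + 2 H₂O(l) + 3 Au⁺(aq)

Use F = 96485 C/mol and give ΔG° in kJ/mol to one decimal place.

As written, NO₃⁻/NO is reduced (cathode) and Au⁺/Au is oxidised (anode), so E°cell = (+0.99) − (+1.72) = -0.73 V.
Balancing electrons gives n = 3.
ΔG° = −nFE° = −(3)(96485)(-0.73) = 211,302 J = +211.3 kJ/mol.

+211.3 kJ/mol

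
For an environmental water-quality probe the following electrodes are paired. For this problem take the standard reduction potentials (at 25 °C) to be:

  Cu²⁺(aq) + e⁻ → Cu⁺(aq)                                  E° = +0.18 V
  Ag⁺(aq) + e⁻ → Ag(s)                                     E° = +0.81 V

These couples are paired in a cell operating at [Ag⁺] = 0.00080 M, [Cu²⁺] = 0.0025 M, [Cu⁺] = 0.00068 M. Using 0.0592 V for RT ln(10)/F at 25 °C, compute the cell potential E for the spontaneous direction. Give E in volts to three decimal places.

+0.413 V

Ag⁺/Ag is the cathode (higher E°), Cu²⁺/Cu⁺ the anode: E°cell = +0.81 − (+0.18) = +0.63 V, n = 1.
Overall: Ag⁺(aq) + Cu⁺(aq) → Ag(s) + Cu²⁺(aq)
Q = [Cu²⁺] / ([Ag⁺]·[Cu⁺]); log Q = 3.662.
E = E° − (0.0592/n) log Q = +0.63 − (0.0592/1)(3.662) = +0.413 V.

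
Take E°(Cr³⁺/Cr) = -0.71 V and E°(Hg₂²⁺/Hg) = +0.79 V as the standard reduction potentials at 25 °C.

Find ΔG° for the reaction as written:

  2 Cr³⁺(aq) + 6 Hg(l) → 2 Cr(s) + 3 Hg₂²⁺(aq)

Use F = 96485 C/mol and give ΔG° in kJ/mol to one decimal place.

+868.4 kJ/mol

As written, Cr³⁺/Cr is reduced (cathode) and Hg₂²⁺/Hg is oxidised (anode), so E°cell = (-0.71) − (+0.79) = -1.50 V.
Balancing electrons gives n = 6.
ΔG° = −nFE° = −(6)(96485)(-1.50) = 868,365 J = +868.4 kJ/mol.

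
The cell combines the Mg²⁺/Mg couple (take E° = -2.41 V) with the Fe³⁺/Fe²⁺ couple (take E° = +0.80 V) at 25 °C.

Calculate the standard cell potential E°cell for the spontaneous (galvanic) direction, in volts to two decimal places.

+3.21 V

The Fe³⁺/Fe²⁺ couple has the higher reduction potential, so it is the cathode; Mg²⁺/Mg is oxidised at the anode.
E°cell = E°(cathode) − E°(anode) = (+0.80) − (-2.41) = +3.21 V.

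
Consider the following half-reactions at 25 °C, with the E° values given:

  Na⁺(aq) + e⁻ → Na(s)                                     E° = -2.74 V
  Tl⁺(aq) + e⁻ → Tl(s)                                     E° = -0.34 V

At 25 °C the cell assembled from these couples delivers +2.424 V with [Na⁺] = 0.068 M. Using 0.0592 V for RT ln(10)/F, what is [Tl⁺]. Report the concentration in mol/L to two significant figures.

Tl⁺/Tl is the cathode, Na⁺/Na the anode: E°cell = +2.40 V, n = 1.
Overall reaction: Tl⁺(aq) + Na(s) → Tl(s) + Na⁺(aq); Q = [Na⁺]^1/[Tl⁺]^1.
From E = E° − (0.0592/n) log Q: log Q = (E° − E)·n/0.0592 = (+2.40 − (+2.424))·1/0.0592 = -0.4054.
So 1·log[Tl⁺] = 1·log(0.068) − log Q = -1.1675 − (-0.4054) = -0.7621; [Tl⁺] = 10^(-0.7621) ≈ 0.17 M.

0.17 M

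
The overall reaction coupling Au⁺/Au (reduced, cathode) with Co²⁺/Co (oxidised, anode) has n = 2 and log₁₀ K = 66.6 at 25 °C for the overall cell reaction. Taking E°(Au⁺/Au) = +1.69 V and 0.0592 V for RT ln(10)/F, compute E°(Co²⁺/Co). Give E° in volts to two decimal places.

E°cell = (0.0592/n)·log K = (0.0592/2)(66.6) = +1.971 V.
Since Au⁺/Au is the cathode and Co²⁺/Co the anode, E°cell = E°(Au⁺/Au) − E°(Co²⁺/Co).
So E°(Co²⁺/Co) = E°(Au⁺/Au) − E°cell = (+1.69) − (+1.971) = -0.28 V.

-0.28 V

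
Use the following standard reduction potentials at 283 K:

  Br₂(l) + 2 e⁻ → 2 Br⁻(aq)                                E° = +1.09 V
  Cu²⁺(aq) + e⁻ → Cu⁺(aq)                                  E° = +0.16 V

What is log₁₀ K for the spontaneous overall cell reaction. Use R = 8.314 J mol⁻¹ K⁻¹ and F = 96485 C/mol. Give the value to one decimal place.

Cathode: Br₂/Br⁻; anode: Cu²⁺/Cu⁺. E°cell = (+1.09) − (+0.16) = +0.93 V, with n = 2.
ΔG° = −nFE° = −RT ln K, so ln K = nFE°/(RT) = (2)(96485)(+0.93) / ((8.314)(283)) = 76.274.
log₁₀ K = 76.274 / ln 10 = 33.1.

33.1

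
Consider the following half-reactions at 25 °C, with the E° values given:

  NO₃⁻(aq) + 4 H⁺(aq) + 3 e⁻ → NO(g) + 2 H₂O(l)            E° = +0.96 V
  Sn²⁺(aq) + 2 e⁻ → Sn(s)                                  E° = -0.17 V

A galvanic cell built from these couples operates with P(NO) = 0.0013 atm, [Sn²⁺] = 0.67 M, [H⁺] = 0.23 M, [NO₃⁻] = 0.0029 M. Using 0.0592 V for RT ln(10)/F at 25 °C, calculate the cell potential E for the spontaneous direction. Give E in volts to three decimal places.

+1.092 V

NO₃⁻/NO is the cathode (higher E°), Sn²⁺/Sn the anode: E°cell = +0.96 − (-0.17) = +1.13 V, n = 6.
Overall: 2 NO₃⁻(aq) + 8 H⁺(aq) + 3 Sn(s) → 2 NO(g) + 4 H₂O(l) + 3 Sn²⁺(aq)
Q = P(NO)^2·[Sn²⁺]^3 / ([NO₃⁻]^2·[H⁺]^8); log Q = 3.887.
E = E° − (0.0592/n) log Q = +1.13 − (0.0592/6)(3.887) = +1.092 V.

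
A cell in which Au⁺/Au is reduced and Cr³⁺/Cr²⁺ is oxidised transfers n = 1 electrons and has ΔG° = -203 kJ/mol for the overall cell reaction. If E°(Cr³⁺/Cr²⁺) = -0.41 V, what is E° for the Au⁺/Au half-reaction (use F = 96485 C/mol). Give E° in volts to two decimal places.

E°cell = −ΔG°/(nF) = −(-203×10³)/((1)(96485)) = +2.104 V.
Since Au⁺/Au is the cathode and Cr³⁺/Cr²⁺ the anode, E°cell = E°(Au⁺/Au) − E°(Cr³⁺/Cr²⁺).
So E°(Au⁺/Au) = E°cell + E°(Cr³⁺/Cr²⁺) = +2.104 + (-0.41) = +1.69 V.

+1.69 V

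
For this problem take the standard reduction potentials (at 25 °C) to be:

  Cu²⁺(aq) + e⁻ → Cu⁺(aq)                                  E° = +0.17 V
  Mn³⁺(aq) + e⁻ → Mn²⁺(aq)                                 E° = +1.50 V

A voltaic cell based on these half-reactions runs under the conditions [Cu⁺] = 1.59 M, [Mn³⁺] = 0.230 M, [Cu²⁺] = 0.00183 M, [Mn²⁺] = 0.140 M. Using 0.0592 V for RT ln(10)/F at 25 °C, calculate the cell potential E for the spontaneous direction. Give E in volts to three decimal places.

Mn³⁺/Mn²⁺ is the cathode (higher E°), Cu²⁺/Cu⁺ the anode: E°cell = +1.50 − (+0.17) = +1.33 V, n = 1.
Overall: Mn³⁺(aq) + Cu⁺(aq) → Mn²⁺(aq) + Cu²⁺(aq)
Q = [Mn²⁺]·[Cu²⁺] / ([Mn³⁺]·[Cu⁺]); log Q = -3.155.
E = E° − (0.0592/n) log Q = +1.33 − (0.0592/1)(-3.155) = +1.517 V.

+1.517 V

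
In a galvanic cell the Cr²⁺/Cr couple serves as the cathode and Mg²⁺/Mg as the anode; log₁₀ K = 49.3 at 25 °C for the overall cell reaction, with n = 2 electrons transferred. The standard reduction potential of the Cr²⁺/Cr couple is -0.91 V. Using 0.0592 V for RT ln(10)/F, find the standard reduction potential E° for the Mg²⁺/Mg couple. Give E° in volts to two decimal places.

-2.37 V

E°cell = (0.0592/n)·log K = (0.0592/2)(49.3) = +1.459 V.
Since Cr²⁺/Cr is the cathode and Mg²⁺/Mg the anode, E°cell = E°(Cr²⁺/Cr) − E°(Mg²⁺/Mg).
So E°(Mg²⁺/Mg) = E°(Cr²⁺/Cr) − E°cell = (-0.91) − (+1.459) = -2.37 V.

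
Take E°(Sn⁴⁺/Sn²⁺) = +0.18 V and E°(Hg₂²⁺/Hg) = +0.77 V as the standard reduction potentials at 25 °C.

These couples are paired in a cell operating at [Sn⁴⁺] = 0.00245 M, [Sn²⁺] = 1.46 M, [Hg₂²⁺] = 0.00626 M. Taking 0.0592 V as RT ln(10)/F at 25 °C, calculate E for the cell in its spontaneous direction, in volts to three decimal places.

Hg₂²⁺/Hg is the cathode (higher E°), Sn⁴⁺/Sn²⁺ the anode: E°cell = +0.77 − (+0.18) = +0.59 V, n = 2.
Overall: Hg₂²⁺(aq) + Sn²⁺(aq) → 2 Hg(l) + Sn⁴⁺(aq)
Q = [Sn⁴⁺] / ([Hg₂²⁺]·[Sn²⁺]); log Q = -0.572.
E = E° − (0.0592/n) log Q = +0.59 − (0.0592/2)(-0.572) = +0.607 V.

+0.607 V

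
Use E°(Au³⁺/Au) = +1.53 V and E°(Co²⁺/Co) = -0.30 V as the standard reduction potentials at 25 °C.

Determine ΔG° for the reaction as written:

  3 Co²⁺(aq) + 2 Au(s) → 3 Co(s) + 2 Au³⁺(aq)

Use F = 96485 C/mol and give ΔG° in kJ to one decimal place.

As written, Co²⁺/Co is reduced (cathode) and Au³⁺/Au is oxidised (anode), so E°cell = (-0.30) − (+1.53) = -1.83 V.
Balancing electrons gives n = 6.
ΔG° = −nFE° = −(6)(96485)(-1.83) = 1,059,405 J = +1059.4 kJ.

+1059.4 kJ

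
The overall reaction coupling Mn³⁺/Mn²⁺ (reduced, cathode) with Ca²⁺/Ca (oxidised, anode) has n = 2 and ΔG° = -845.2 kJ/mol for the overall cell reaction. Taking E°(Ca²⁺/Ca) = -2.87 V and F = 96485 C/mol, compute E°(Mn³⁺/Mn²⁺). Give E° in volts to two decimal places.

E°cell = −ΔG°/(nF) = −(-845.2×10³)/((2)(96485)) = +4.380 V.
Since Mn³⁺/Mn²⁺ is the cathode and Ca²⁺/Ca the anode, E°cell = E°(Mn³⁺/Mn²⁺) − E°(Ca²⁺/Ca).
So E°(Mn³⁺/Mn²⁺) = E°cell + E°(Ca²⁺/Ca) = +4.380 + (-2.87) = +1.51 V.

+1.51 V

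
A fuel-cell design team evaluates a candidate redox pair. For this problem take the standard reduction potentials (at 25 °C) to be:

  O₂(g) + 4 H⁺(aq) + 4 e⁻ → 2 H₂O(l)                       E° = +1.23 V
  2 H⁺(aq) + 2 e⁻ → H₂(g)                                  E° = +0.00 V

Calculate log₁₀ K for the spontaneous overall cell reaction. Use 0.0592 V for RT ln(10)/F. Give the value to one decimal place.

83.1

Cathode: O₂/H₂O; anode: H⁺/H₂. E°cell = +1.23 V, n = 4.
log K = nE°cell / 0.0592 = (4)(+1.23) / 0.0592 = 83.1.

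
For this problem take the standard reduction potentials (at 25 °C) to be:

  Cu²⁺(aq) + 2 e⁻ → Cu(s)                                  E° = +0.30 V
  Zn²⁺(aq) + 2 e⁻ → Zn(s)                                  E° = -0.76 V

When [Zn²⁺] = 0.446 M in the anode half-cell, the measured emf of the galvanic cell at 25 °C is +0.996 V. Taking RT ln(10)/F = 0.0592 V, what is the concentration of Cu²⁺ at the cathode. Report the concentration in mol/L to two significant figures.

0.0031 M

Cu²⁺/Cu is the cathode, Zn²⁺/Zn the anode: E°cell = +1.06 V, n = 2.
Overall reaction: Cu²⁺(aq) + Zn(s) → Cu(s) + Zn²⁺(aq); Q = [Zn²⁺]^1/[Cu²⁺]^1.
From E = E° − (0.0592/n) log Q: log Q = (E° − E)·n/0.0592 = (+1.06 − (+0.996))·2/0.0592 = 2.1622.
So 1·log[Cu²⁺] = 1·log(0.446) − log Q = -0.3507 − (2.1622) = -2.5129; [Cu²⁺] = 10^(-2.5129) ≈ 0.0031 M.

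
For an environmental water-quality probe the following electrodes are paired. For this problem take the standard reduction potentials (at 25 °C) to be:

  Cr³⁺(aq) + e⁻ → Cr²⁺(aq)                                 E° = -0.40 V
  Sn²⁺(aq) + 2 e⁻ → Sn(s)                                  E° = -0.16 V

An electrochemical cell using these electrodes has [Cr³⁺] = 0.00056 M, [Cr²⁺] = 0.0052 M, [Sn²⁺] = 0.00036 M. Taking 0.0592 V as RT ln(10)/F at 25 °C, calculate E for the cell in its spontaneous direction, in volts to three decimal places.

Sn²⁺/Sn is the cathode (higher E°), Cr³⁺/Cr²⁺ the anode: E°cell = -0.16 − (-0.40) = +0.24 V, n = 2.
Overall: Sn²⁺(aq) + 2 Cr²⁺(aq) → Sn(s) + 2 Cr³⁺(aq)
Q = [Cr³⁺]^2 / ([Sn²⁺]·[Cr²⁺]^2); log Q = 1.508.
E = E° − (0.0592/n) log Q = +0.24 − (0.0592/2)(1.508) = +0.195 V.

+0.195 V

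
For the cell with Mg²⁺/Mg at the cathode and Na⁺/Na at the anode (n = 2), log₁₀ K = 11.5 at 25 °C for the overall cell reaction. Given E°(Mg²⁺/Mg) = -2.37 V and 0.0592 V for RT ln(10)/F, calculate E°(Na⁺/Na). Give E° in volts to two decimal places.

-2.71 V

E°cell = (0.0592/n)·log K = (0.0592/2)(11.5) = +0.340 V.
Since Mg²⁺/Mg is the cathode and Na⁺/Na the anode, E°cell = E°(Mg²⁺/Mg) − E°(Na⁺/Na).
So E°(Na⁺/Na) = E°(Mg²⁺/Mg) − E°cell = (-2.37) − (+0.340) = -2.71 V.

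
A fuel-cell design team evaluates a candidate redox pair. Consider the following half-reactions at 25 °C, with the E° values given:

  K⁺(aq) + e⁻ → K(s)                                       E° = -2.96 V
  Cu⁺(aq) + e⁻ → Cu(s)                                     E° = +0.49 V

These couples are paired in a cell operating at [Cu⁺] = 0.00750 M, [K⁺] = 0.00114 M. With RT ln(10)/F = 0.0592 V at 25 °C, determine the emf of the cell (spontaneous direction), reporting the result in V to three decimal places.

+3.498 V

Cu⁺/Cu is the cathode (higher E°), K⁺/K the anode: E°cell = +0.49 − (-2.96) = +3.45 V, n = 1.
Overall: Cu⁺(aq) + K(s) → Cu(s) + K⁺(aq)
Q = [K⁺] / ([Cu⁺]); log Q = -0.818.
E = E° − (0.0592/n) log Q = +3.45 − (0.0592/1)(-0.818) = +3.498 V.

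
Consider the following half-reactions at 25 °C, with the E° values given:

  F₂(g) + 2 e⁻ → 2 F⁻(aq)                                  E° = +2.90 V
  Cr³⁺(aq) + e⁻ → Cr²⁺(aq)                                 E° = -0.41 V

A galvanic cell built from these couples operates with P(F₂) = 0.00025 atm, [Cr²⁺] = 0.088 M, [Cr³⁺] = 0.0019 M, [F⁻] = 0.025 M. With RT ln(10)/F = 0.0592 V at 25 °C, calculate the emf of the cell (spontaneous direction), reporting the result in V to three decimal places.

F₂/F⁻ is the cathode (higher E°), Cr³⁺/Cr²⁺ the anode: E°cell = +2.90 − (-0.41) = +3.31 V, n = 2.
Overall: F₂(g) + 2 Cr²⁺(aq) → 2 F⁻(aq) + 2 Cr³⁺(aq)
Q = [F⁻]^2·[Cr³⁺]^2 / (P(F₂)·[Cr²⁺]^2); log Q = -2.934.
E = E° − (0.0592/n) log Q = +3.31 − (0.0592/2)(-2.934) = +3.397 V.

+3.397 V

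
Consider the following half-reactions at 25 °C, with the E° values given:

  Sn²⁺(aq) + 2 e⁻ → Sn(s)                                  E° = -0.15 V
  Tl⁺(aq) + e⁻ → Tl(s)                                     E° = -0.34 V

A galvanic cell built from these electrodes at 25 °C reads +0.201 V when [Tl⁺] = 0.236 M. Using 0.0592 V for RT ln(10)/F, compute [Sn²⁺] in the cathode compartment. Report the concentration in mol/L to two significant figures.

0.13 M

Sn²⁺/Sn is the cathode, Tl⁺/Tl the anode: E°cell = +0.19 V, n = 2.
Overall reaction: Sn²⁺(aq) + 2 Tl(s) → Sn(s) + 2 Tl⁺(aq); Q = [Tl⁺]^2/[Sn²⁺]^1.
From E = E° − (0.0592/n) log Q: log Q = (E° − E)·n/0.0592 = (+0.19 − (+0.201))·2/0.0592 = -0.3716.
So 1·log[Sn²⁺] = 2·log(0.236) − log Q = -1.2542 − (-0.3716) = -0.8826; [Sn²⁺] = 10^(-0.8826) ≈ 0.13 M.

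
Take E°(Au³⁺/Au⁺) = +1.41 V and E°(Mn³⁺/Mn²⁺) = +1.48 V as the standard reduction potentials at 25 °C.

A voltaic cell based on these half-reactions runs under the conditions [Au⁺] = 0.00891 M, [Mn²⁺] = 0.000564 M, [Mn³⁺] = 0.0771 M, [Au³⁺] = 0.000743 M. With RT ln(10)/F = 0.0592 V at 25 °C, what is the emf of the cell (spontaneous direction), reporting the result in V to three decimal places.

+0.228 V

Mn³⁺/Mn²⁺ is the cathode (higher E°), Au³⁺/Au⁺ the anode: E°cell = +1.48 − (+1.41) = +0.07 V, n = 2.
Overall: 2 Mn³⁺(aq) + Au⁺(aq) → 2 Mn²⁺(aq) + Au³⁺(aq)
Q = [Mn²⁺]^2·[Au³⁺] / ([Mn³⁺]^2·[Au⁺]); log Q = -5.350.
E = E° − (0.0592/n) log Q = +0.07 − (0.0592/2)(-5.350) = +0.228 V.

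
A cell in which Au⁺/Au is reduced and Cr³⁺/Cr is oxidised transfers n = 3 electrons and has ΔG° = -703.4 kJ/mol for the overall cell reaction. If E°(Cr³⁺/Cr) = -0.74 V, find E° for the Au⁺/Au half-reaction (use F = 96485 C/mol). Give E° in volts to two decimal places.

E°cell = −ΔG°/(nF) = −(-703.4×10³)/((3)(96485)) = +2.430 V.
Since Au⁺/Au is the cathode and Cr³⁺/Cr the anode, E°cell = E°(Au⁺/Au) − E°(Cr³⁺/Cr).
So E°(Au⁺/Au) = E°cell + E°(Cr³⁺/Cr) = +2.430 + (-0.74) = +1.69 V.

+1.69 V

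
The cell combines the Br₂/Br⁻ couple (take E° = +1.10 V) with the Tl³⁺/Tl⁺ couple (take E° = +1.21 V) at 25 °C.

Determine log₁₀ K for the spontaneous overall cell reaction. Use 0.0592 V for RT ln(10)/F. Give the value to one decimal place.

3.7

Cathode: Tl³⁺/Tl⁺; anode: Br₂/Br⁻. E°cell = +0.11 V, n = 2.
log K = nE°cell / 0.0592 = (2)(+0.11) / 0.0592 = 3.7.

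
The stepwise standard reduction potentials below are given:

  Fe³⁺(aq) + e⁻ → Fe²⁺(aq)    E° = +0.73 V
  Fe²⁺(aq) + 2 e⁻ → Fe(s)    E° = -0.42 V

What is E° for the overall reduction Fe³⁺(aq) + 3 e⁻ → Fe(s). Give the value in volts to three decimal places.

Since ΔG° = −nFE° is additive over sequential reductions, n₃E°₃ = n₁E°₁ + n₂E°₂.
E°₃ = (1×+0.73 + 2×-0.42) / 3 = (-0.110) / 3 = -0.037 V.
E° values themselves are not directly additive — weighting by electron count is essential.

-0.037 V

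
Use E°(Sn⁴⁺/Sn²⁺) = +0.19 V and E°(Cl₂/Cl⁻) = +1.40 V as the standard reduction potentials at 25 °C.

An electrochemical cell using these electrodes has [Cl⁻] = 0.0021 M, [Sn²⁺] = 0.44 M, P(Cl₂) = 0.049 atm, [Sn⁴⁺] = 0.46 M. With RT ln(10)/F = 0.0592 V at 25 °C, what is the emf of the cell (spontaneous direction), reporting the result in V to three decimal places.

Cl₂/Cl⁻ is the cathode (higher E°), Sn⁴⁺/Sn²⁺ the anode: E°cell = +1.40 − (+0.19) = +1.21 V, n = 2.
Overall: Cl₂(g) + Sn²⁺(aq) → 2 Cl⁻(aq) + Sn⁴⁺(aq)
Q = [Cl⁻]^2·[Sn⁴⁺] / (P(Cl₂)·[Sn²⁺]); log Q = -4.026.
E = E° − (0.0592/n) log Q = +1.21 − (0.0592/2)(-4.026) = +1.329 V.

+1.329 V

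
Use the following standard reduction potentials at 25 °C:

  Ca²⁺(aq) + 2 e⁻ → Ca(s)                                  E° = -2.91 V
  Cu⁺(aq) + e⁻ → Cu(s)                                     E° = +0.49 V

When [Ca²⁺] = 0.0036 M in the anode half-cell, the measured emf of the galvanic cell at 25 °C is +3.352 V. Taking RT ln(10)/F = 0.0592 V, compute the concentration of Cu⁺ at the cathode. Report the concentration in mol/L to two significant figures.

Cu⁺/Cu is the cathode, Ca²⁺/Ca the anode: E°cell = +3.40 V, n = 2.
Overall reaction: 2 Cu⁺(aq) + Ca(s) → 2 Cu(s) + Ca²⁺(aq); Q = [Ca²⁺]^1/[Cu⁺]^2.
From E = E° − (0.0592/n) log Q: log Q = (E° − E)·n/0.0592 = (+3.40 − (+3.352))·2/0.0592 = 1.6216.
So 2·log[Cu⁺] = 1·log(0.0036) − log Q = -2.4437 − (1.6216) = -4.0653; log[Cu⁺] = -4.0653 / 2 = -2.0326; [Cu⁺] = 10^(-2.0326) ≈ 0.0093 M.

0.0093 M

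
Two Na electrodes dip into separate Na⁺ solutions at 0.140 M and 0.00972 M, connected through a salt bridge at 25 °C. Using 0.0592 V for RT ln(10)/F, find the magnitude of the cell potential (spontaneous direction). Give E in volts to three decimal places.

+0.069 V

For a concentration cell E°cell = 0. The 0.140 M side is the cathode (reduction is favoured where [Na⁺] is higher).
With n = 1, E = −(0.0592/1) log([Na⁺]ₐₙ/[Na⁺]꜀ₐₜ) = −(0.0592/1) log(0.00972/0.14) = −(0.0592/1)(-1.158) = +0.069 V.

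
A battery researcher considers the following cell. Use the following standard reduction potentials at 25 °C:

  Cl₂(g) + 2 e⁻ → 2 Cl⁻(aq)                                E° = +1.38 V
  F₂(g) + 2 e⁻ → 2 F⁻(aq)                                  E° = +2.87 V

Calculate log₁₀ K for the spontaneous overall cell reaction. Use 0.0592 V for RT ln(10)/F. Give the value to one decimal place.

Cathode: F₂/F⁻; anode: Cl₂/Cl⁻. E°cell = +1.49 V, n = 2.
log K = nE°cell / 0.0592 = (2)(+1.49) / 0.0592 = 50.3.

50.3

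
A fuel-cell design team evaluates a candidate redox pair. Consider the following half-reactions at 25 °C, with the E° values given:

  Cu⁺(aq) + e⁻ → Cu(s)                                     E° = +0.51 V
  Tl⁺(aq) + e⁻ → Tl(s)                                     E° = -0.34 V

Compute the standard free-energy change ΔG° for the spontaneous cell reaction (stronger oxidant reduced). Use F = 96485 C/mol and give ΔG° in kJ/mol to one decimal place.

-82.0 kJ/mol

Cu⁺/Cu (E° = +0.51 V) is the cathode; Tl⁺/Tl (E° = -0.34 V) is the anode, so E°cell = +0.85 V.
Balancing electrons gives n = 1 (lcm of 1 and 1).
ΔG° = −nFE° = −(1)(96485)(+0.85) = -82,012 J = -82.0 kJ/mol.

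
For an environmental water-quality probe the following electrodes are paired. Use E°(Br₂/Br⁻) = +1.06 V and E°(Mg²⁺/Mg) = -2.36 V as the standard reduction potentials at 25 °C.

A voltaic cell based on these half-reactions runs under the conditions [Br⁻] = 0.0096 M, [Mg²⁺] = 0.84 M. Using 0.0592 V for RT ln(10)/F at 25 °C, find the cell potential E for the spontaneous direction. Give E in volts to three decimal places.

+3.542 V

Br₂/Br⁻ is the cathode (higher E°), Mg²⁺/Mg the anode: E°cell = +1.06 − (-2.36) = +3.42 V, n = 2.
Overall: Br₂(l) + Mg(s) → 2 Br⁻(aq) + Mg²⁺(aq)
Q = [Br⁻]^2·[Mg²⁺]; log Q = -4.111.
E = E° − (0.0592/n) log Q = +3.42 − (0.0592/2)(-4.111) = +3.542 V.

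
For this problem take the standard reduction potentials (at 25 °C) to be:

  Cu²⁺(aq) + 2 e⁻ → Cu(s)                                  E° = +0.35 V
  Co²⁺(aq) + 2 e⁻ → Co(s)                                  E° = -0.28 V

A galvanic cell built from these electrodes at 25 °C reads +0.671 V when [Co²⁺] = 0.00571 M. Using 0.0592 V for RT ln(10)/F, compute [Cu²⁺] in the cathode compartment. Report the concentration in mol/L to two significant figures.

Cu²⁺/Cu is the cathode, Co²⁺/Co the anode: E°cell = +0.63 V, n = 2.
Overall reaction: Cu²⁺(aq) + Co(s) → Cu(s) + Co²⁺(aq); Q = [Co²⁺]^1/[Cu²⁺]^1.
From E = E° − (0.0592/n) log Q: log Q = (E° − E)·n/0.0592 = (+0.63 − (+0.671))·2/0.0592 = -1.3851.
So 1·log[Cu²⁺] = 1·log(0.00571) − log Q = -2.2434 − (-1.3851) = -0.8583; [Cu²⁺] = 10^(-0.8583) ≈ 0.14 M.

0.14 M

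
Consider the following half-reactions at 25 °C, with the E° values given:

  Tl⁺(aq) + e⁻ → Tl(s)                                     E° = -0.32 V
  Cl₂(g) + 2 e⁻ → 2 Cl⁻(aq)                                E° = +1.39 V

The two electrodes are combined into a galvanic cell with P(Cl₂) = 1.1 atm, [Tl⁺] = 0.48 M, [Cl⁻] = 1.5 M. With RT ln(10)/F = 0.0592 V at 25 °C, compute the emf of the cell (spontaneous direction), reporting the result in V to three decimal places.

+1.720 V

Cl₂/Cl⁻ is the cathode (higher E°), Tl⁺/Tl the anode: E°cell = +1.39 − (-0.32) = +1.71 V, n = 2.
Overall: Cl₂(g) + 2 Tl(s) → 2 Cl⁻(aq) + 2 Tl⁺(aq)
Q = [Cl⁻]^2·[Tl⁺]^2 / (P(Cl₂)); log Q = -0.327.
E = E° − (0.0592/n) log Q = +1.71 − (0.0592/2)(-0.327) = +1.720 V.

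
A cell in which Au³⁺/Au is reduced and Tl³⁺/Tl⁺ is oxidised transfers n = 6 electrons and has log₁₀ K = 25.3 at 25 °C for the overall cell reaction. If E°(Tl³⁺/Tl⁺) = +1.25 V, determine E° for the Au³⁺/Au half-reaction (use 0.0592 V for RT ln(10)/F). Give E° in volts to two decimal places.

+1.50 V

E°cell = (0.0592/n)·log K = (0.0592/6)(25.3) = +0.250 V.
Since Au³⁺/Au is the cathode and Tl³⁺/Tl⁺ the anode, E°cell = E°(Au³⁺/Au) − E°(Tl³⁺/Tl⁺).
So E°(Au³⁺/Au) = E°cell + E°(Tl³⁺/Tl⁺) = +0.250 + (+1.25) = +1.50 V.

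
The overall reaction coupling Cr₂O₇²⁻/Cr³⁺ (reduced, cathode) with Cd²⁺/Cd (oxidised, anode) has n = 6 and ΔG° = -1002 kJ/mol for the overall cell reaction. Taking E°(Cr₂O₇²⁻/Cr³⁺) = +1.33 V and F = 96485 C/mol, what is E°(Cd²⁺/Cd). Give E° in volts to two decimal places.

E°cell = −ΔG°/(nF) = −(-1002×10³)/((6)(96485)) = +1.731 V.
Since Cr₂O₇²⁻/Cr³⁺ is the cathode and Cd²⁺/Cd the anode, E°cell = E°(Cr₂O₇²⁻/Cr³⁺) − E°(Cd²⁺/Cd).
So E°(Cd²⁺/Cd) = E°(Cr₂O₇²⁻/Cr³⁺) − E°cell = (+1.33) − (+1.731) = -0.40 V.

-0.40 V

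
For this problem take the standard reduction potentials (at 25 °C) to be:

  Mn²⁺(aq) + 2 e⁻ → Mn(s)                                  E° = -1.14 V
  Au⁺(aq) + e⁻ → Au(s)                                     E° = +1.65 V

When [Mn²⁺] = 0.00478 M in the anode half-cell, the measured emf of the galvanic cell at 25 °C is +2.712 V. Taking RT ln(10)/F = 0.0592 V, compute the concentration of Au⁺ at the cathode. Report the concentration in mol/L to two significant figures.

Au⁺/Au is the cathode, Mn²⁺/Mn the anode: E°cell = +2.79 V, n = 2.
Overall reaction: 2 Au⁺(aq) + Mn(s) → 2 Au(s) + Mn²⁺(aq); Q = [Mn²⁺]^1/[Au⁺]^2.
From E = E° − (0.0592/n) log Q: log Q = (E° − E)·n/0.0592 = (+2.79 − (+2.712))·2/0.0592 = 2.6351.
So 2·log[Au⁺] = 1·log(0.00478) − log Q = -2.3206 − (2.6351) = -4.9557; log[Au⁺] = -4.9557 / 2 = -2.4779; [Au⁺] = 10^(-2.4779) ≈ 0.0033 M.

0.0033 M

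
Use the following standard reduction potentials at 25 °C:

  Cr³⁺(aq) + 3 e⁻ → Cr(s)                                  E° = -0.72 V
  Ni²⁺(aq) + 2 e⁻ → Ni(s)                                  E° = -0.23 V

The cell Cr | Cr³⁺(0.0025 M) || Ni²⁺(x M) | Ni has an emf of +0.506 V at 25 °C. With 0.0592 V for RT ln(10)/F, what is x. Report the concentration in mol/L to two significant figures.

0.064 M

Ni²⁺/Ni is the cathode, Cr³⁺/Cr the anode: E°cell = +0.49 V, n = 6.
Overall reaction: 3 Ni²⁺(aq) + 2 Cr(s) → 3 Ni(s) + 2 Cr³⁺(aq); Q = [Cr³⁺]^2/[Ni²⁺]^3.
From E = E° − (0.0592/n) log Q: log Q = (E° − E)·n/0.0592 = (+0.49 − (+0.506))·6/0.0592 = -1.6216.
So 3·log[Ni²⁺] = 2·log(0.0025) − log Q = -5.2041 − (-1.6216) = -3.5825; log[Ni²⁺] = -3.5825 / 3 = -1.1942; [Ni²⁺] = 10^(-1.1942) ≈ 0.064 M.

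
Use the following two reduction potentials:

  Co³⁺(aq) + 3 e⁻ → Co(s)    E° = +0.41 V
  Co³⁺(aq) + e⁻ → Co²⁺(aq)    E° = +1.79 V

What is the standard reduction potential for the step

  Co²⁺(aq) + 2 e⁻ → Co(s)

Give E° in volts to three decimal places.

Sequential free energies add, so n₃E°₃ = n₁E°₁ + n₂E°₂.
With n₃ = 3, and the known step contributing 1×(+1.79) V, the unknown satisfies 2·E° = 3×(+0.41) − 1×(+1.79) = -0.560.
E° = -0.560 / 2 = -0.280 V.

-0.280 V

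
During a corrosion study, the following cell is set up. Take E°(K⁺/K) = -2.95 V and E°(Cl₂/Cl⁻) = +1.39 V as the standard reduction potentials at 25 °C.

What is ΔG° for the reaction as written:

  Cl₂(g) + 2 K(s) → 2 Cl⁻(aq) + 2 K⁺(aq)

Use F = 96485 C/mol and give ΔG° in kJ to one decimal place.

As written, Cl₂/Cl⁻ is reduced (cathode) and K⁺/K is oxidised (anode), so E°cell = (+1.39) − (-2.95) = +4.34 V.
Balancing electrons gives n = 2.
ΔG° = −nFE° = −(2)(96485)(+4.34) = -837,490 J = -837.5 kJ.

-837.5 kJ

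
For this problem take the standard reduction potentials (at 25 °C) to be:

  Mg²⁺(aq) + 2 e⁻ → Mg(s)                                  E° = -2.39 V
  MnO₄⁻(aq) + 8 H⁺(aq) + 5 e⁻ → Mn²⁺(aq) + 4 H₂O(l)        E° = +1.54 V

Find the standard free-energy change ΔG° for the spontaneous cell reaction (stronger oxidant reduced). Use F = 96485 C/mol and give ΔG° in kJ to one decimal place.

-3791.9 kJ

MnO₄⁻/Mn²⁺ (E° = +1.54 V) is the cathode; Mg²⁺/Mg (E° = -2.39 V) is the anode, so E°cell = +3.93 V.
Balancing electrons gives n = 10 (lcm of 5 and 2).
ΔG° = −nFE° = −(10)(96485)(+3.93) = -3,791,860 J = -3791.9 kJ.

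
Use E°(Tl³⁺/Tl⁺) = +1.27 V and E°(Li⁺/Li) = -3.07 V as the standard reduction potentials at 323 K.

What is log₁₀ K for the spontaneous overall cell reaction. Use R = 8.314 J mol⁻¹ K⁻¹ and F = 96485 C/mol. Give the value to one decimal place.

135.4

Cathode: Tl³⁺/Tl⁺; anode: Li⁺/Li. E°cell = (+1.27) − (-3.07) = +4.34 V, with n = 2.
ΔG° = −nFE° = −RT ln K, so ln K = nFE°/(RT) = (2)(96485)(+4.34) / ((8.314)(323)) = 311.865.
log₁₀ K = 311.865 / ln 10 = 135.4.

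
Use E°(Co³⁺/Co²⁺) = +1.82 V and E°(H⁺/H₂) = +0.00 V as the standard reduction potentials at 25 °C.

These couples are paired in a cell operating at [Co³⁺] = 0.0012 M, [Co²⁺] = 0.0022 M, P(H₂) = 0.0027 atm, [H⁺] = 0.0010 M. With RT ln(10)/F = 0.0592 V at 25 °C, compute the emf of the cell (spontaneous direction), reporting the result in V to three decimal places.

Co³⁺/Co²⁺ is the cathode (higher E°), H⁺/H₂ the anode: E°cell = +1.82 − (+0.00) = +1.82 V, n = 2.
Overall: 2 Co³⁺(aq) + H₂(g) → 2 Co²⁺(aq) + 2 H⁺(aq)
Q = [Co²⁺]^2·[H⁺]^2 / ([Co³⁺]^2·P(H₂)); log Q = -2.905.
E = E° − (0.0592/n) log Q = +1.82 − (0.0592/2)(-2.905) = +1.906 V.

+1.906 V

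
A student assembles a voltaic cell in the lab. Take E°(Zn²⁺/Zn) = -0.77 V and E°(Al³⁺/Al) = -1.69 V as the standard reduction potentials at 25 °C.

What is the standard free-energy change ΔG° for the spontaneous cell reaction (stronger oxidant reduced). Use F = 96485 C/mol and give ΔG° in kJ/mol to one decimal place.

Zn²⁺/Zn (E° = -0.77 V) is the cathode; Al³⁺/Al (E° = -1.69 V) is the anode, so E°cell = +0.92 V.
Balancing electrons gives n = 6 (lcm of 2 and 3).
ΔG° = −nFE° = −(6)(96485)(+0.92) = -532,597 J = -532.6 kJ/mol.

-532.6 kJ/mol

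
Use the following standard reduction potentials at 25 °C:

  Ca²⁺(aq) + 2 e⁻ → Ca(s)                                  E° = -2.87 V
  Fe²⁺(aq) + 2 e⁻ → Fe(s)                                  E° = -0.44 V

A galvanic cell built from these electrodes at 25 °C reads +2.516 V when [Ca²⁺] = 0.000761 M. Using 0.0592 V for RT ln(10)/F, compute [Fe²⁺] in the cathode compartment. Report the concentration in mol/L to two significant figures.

0.61 M

Fe²⁺/Fe is the cathode, Ca²⁺/Ca the anode: E°cell = +2.43 V, n = 2.
Overall reaction: Fe²⁺(aq) + Ca(s) → Fe(s) + Ca²⁺(aq); Q = [Ca²⁺]^1/[Fe²⁺]^1.
From E = E° − (0.0592/n) log Q: log Q = (E° − E)·n/0.0592 = (+2.43 − (+2.516))·2/0.0592 = -2.9054.
So 1·log[Fe²⁺] = 1·log(0.000761) − log Q = -3.1186 − (-2.9054) = -0.2132; [Fe²⁺] = 10^(-0.2132) ≈ 0.61 M.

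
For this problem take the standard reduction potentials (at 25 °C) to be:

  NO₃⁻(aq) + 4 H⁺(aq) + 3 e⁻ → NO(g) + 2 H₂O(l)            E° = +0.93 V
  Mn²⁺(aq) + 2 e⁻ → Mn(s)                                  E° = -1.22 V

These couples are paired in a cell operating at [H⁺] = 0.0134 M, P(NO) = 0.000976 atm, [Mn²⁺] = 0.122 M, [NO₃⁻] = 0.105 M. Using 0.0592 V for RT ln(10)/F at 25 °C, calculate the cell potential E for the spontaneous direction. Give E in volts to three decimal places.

+2.069 V

NO₃⁻/NO is the cathode (higher E°), Mn²⁺/Mn the anode: E°cell = +0.93 − (-1.22) = +2.15 V, n = 6.
Overall: 2 NO₃⁻(aq) + 8 H⁺(aq) + 3 Mn(s) → 2 NO(g) + 4 H₂O(l) + 3 Mn²⁺(aq)
Q = P(NO)^2·[Mn²⁺]^3 / ([NO₃⁻]^2·[H⁺]^8); log Q = 8.179.
E = E° − (0.0592/n) log Q = +2.15 − (0.0592/6)(8.179) = +2.069 V.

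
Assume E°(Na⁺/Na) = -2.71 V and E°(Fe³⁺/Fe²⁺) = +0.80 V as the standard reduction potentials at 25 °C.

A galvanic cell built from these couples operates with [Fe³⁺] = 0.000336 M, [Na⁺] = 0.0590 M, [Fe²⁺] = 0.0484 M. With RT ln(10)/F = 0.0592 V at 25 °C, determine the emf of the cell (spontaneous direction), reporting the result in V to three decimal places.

Fe³⁺/Fe²⁺ is the cathode (higher E°), Na⁺/Na the anode: E°cell = +0.80 − (-2.71) = +3.51 V, n = 1.
Overall: Fe³⁺(aq) + Na(s) → Fe²⁺(aq) + Na⁺(aq)
Q = [Fe²⁺]·[Na⁺] / ([Fe³⁺]); log Q = 0.929.
E = E° − (0.0592/n) log Q = +3.51 − (0.0592/1)(0.929) = +3.455 V.

+3.455 V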